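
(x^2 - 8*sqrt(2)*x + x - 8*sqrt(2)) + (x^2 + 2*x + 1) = 2*x^2 - 8*sqrt(2)*x + 3*x - 8*sqrt(2) + 1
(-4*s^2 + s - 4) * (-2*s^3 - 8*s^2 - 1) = 8*s^5 + 30*s^4 + 36*s^2 - s + 4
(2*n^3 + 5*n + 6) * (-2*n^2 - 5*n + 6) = -4*n^5 - 10*n^4 + 2*n^3 - 37*n^2 + 36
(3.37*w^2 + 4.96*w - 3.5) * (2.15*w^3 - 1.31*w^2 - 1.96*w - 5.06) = 7.2455*w^5 + 6.2493*w^4 - 20.6278*w^3 - 22.1888*w^2 - 18.2376*w + 17.71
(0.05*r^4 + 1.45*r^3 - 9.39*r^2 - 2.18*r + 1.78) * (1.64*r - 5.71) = 0.082*r^5 + 2.0925*r^4 - 23.6791*r^3 + 50.0417*r^2 + 15.367*r - 10.1638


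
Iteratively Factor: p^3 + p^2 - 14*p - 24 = (p - 4)*(p^2 + 5*p + 6) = (p - 4)*(p + 2)*(p + 3)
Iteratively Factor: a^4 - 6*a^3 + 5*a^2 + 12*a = (a - 3)*(a^3 - 3*a^2 - 4*a) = (a - 4)*(a - 3)*(a^2 + a) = a*(a - 4)*(a - 3)*(a + 1)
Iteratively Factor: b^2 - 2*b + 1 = (b - 1)*(b - 1)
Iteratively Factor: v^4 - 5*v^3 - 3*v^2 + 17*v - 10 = (v - 1)*(v^3 - 4*v^2 - 7*v + 10) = (v - 1)^2*(v^2 - 3*v - 10) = (v - 1)^2*(v + 2)*(v - 5)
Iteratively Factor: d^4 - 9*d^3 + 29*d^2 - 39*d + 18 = (d - 2)*(d^3 - 7*d^2 + 15*d - 9) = (d - 3)*(d - 2)*(d^2 - 4*d + 3) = (d - 3)*(d - 2)*(d - 1)*(d - 3)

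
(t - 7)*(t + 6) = t^2 - t - 42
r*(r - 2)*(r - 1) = r^3 - 3*r^2 + 2*r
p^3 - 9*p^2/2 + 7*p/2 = p*(p - 7/2)*(p - 1)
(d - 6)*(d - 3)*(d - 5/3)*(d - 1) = d^4 - 35*d^3/3 + 131*d^2/3 - 63*d + 30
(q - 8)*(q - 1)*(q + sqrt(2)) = q^3 - 9*q^2 + sqrt(2)*q^2 - 9*sqrt(2)*q + 8*q + 8*sqrt(2)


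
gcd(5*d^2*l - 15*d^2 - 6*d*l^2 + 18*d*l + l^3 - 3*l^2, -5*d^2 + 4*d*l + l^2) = d - l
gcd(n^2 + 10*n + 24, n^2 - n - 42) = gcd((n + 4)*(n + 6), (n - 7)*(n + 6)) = n + 6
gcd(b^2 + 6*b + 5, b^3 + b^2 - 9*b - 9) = b + 1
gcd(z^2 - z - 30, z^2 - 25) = z + 5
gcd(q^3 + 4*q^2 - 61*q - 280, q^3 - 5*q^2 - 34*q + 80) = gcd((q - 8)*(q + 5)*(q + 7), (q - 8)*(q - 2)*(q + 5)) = q^2 - 3*q - 40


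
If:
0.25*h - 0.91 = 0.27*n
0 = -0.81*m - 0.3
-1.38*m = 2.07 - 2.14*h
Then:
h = 0.73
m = -0.37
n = -2.70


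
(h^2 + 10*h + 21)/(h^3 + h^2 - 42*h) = (h + 3)/(h*(h - 6))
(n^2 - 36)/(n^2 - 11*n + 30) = (n + 6)/(n - 5)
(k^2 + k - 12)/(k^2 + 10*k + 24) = (k - 3)/(k + 6)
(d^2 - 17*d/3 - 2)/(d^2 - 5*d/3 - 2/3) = (d - 6)/(d - 2)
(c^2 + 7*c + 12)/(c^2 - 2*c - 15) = (c + 4)/(c - 5)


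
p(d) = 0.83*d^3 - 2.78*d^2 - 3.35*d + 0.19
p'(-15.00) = 640.30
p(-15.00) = -3376.31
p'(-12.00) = 421.93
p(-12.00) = -1794.17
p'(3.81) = 11.61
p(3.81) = -7.02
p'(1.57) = -5.94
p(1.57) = -8.71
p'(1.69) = -5.63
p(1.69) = -9.41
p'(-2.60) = 27.94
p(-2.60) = -24.48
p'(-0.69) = 1.67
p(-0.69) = 0.91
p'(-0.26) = -1.74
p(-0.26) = 0.86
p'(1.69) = -5.63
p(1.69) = -9.41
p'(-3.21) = 40.15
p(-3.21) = -45.16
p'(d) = 2.49*d^2 - 5.56*d - 3.35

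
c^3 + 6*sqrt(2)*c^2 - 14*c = c*(c - sqrt(2))*(c + 7*sqrt(2))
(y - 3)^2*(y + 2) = y^3 - 4*y^2 - 3*y + 18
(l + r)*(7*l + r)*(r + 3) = 7*l^2*r + 21*l^2 + 8*l*r^2 + 24*l*r + r^3 + 3*r^2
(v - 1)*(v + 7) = v^2 + 6*v - 7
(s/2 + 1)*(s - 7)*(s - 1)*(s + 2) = s^4/2 - 2*s^3 - 21*s^2/2 - 2*s + 14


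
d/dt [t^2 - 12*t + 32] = 2*t - 12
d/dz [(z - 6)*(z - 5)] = 2*z - 11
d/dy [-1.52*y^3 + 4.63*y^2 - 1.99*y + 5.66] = -4.56*y^2 + 9.26*y - 1.99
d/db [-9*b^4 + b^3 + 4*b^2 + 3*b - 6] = -36*b^3 + 3*b^2 + 8*b + 3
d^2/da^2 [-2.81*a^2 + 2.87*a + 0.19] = -5.62000000000000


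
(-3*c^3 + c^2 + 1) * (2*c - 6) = -6*c^4 + 20*c^3 - 6*c^2 + 2*c - 6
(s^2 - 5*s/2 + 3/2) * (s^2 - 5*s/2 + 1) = s^4 - 5*s^3 + 35*s^2/4 - 25*s/4 + 3/2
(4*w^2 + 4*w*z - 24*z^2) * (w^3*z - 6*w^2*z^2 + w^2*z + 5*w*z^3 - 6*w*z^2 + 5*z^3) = 4*w^5*z - 20*w^4*z^2 + 4*w^4*z - 28*w^3*z^3 - 20*w^3*z^2 + 164*w^2*z^4 - 28*w^2*z^3 - 120*w*z^5 + 164*w*z^4 - 120*z^5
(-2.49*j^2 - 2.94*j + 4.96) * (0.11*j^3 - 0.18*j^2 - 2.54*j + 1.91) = -0.2739*j^5 + 0.1248*j^4 + 7.3994*j^3 + 1.8189*j^2 - 18.2138*j + 9.4736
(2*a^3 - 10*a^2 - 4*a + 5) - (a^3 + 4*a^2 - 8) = a^3 - 14*a^2 - 4*a + 13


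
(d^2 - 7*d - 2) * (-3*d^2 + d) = -3*d^4 + 22*d^3 - d^2 - 2*d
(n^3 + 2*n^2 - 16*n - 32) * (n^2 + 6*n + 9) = n^5 + 8*n^4 + 5*n^3 - 110*n^2 - 336*n - 288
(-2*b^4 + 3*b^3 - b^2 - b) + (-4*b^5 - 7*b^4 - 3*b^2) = -4*b^5 - 9*b^4 + 3*b^3 - 4*b^2 - b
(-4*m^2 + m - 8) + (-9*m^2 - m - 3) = -13*m^2 - 11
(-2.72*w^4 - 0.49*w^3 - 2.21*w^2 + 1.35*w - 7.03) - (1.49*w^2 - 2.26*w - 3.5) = -2.72*w^4 - 0.49*w^3 - 3.7*w^2 + 3.61*w - 3.53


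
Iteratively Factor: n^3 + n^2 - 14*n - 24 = (n - 4)*(n^2 + 5*n + 6) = (n - 4)*(n + 3)*(n + 2)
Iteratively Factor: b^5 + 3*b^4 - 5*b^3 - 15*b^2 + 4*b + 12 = (b - 1)*(b^4 + 4*b^3 - b^2 - 16*b - 12) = (b - 1)*(b + 3)*(b^3 + b^2 - 4*b - 4) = (b - 2)*(b - 1)*(b + 3)*(b^2 + 3*b + 2) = (b - 2)*(b - 1)*(b + 1)*(b + 3)*(b + 2)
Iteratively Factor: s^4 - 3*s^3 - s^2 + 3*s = (s - 3)*(s^3 - s) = s*(s - 3)*(s^2 - 1) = s*(s - 3)*(s + 1)*(s - 1)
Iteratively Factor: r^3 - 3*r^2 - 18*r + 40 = (r - 5)*(r^2 + 2*r - 8) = (r - 5)*(r + 4)*(r - 2)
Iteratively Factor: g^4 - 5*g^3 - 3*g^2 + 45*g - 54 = (g - 2)*(g^3 - 3*g^2 - 9*g + 27) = (g - 2)*(g + 3)*(g^2 - 6*g + 9) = (g - 3)*(g - 2)*(g + 3)*(g - 3)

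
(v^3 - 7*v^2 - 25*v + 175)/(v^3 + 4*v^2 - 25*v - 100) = (v - 7)/(v + 4)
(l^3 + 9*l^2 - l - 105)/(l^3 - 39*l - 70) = (l^2 + 4*l - 21)/(l^2 - 5*l - 14)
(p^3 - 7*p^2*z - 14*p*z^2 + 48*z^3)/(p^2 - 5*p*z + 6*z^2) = (-p^2 + 5*p*z + 24*z^2)/(-p + 3*z)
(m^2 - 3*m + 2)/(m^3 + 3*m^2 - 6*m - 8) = (m - 1)/(m^2 + 5*m + 4)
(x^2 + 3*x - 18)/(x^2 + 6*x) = (x - 3)/x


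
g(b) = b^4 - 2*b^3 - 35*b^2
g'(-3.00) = 48.00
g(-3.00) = -180.00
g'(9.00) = 1800.00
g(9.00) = 2268.00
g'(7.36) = 754.54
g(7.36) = 241.03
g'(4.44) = -78.97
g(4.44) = -476.41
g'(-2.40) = 78.14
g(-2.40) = -140.77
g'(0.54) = -38.92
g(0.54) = -10.44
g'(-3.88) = -52.37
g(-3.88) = -183.45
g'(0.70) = -50.57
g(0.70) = -17.60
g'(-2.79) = 61.72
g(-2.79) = -168.42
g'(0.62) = -44.75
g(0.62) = -13.78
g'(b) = 4*b^3 - 6*b^2 - 70*b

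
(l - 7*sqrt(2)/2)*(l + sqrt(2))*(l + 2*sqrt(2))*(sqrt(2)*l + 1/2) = sqrt(2)*l^4 - l^3/2 - 69*sqrt(2)*l^2/4 - 73*l/2 - 7*sqrt(2)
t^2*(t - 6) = t^3 - 6*t^2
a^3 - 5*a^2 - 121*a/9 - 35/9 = (a - 7)*(a + 1/3)*(a + 5/3)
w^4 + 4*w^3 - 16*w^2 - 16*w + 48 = (w - 2)^2*(w + 2)*(w + 6)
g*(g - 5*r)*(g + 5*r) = g^3 - 25*g*r^2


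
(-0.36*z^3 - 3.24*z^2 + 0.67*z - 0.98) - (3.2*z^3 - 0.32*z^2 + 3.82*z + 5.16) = -3.56*z^3 - 2.92*z^2 - 3.15*z - 6.14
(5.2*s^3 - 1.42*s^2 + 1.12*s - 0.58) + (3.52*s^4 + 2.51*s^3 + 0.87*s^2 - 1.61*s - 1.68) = 3.52*s^4 + 7.71*s^3 - 0.55*s^2 - 0.49*s - 2.26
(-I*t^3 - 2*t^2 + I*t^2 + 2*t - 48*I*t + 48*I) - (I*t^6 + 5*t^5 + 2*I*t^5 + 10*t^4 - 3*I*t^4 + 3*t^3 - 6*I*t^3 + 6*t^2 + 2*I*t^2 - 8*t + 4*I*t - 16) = -I*t^6 - 5*t^5 - 2*I*t^5 - 10*t^4 + 3*I*t^4 - 3*t^3 + 5*I*t^3 - 8*t^2 - I*t^2 + 10*t - 52*I*t + 16 + 48*I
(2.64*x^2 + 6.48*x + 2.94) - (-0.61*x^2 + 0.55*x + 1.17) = 3.25*x^2 + 5.93*x + 1.77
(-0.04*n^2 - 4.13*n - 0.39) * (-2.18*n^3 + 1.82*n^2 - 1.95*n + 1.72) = 0.0872*n^5 + 8.9306*n^4 - 6.5884*n^3 + 7.2749*n^2 - 6.3431*n - 0.6708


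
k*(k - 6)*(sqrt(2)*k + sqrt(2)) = sqrt(2)*k^3 - 5*sqrt(2)*k^2 - 6*sqrt(2)*k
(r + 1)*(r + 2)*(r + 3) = r^3 + 6*r^2 + 11*r + 6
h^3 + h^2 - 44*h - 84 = (h - 7)*(h + 2)*(h + 6)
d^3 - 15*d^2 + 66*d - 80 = (d - 8)*(d - 5)*(d - 2)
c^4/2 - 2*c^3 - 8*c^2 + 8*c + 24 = (c/2 + 1)*(c - 6)*(c - 2)*(c + 2)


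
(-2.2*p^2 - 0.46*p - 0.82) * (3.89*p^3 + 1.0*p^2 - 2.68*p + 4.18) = -8.558*p^5 - 3.9894*p^4 + 2.2462*p^3 - 8.7832*p^2 + 0.2748*p - 3.4276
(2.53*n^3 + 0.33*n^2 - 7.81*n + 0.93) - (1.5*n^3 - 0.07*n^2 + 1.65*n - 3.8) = 1.03*n^3 + 0.4*n^2 - 9.46*n + 4.73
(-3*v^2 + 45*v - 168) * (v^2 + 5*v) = -3*v^4 + 30*v^3 + 57*v^2 - 840*v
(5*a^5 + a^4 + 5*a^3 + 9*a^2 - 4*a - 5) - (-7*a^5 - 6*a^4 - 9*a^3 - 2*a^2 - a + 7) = 12*a^5 + 7*a^4 + 14*a^3 + 11*a^2 - 3*a - 12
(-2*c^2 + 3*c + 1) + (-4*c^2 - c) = -6*c^2 + 2*c + 1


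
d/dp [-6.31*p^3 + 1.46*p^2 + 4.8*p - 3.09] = -18.93*p^2 + 2.92*p + 4.8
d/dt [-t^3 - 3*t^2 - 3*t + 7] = -3*t^2 - 6*t - 3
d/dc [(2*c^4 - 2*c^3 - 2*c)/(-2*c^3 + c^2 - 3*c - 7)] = 2*(-2*c^6 + 2*c^5 - 10*c^4 - 26*c^3 + 22*c^2 + 7)/(4*c^6 - 4*c^5 + 13*c^4 + 22*c^3 - 5*c^2 + 42*c + 49)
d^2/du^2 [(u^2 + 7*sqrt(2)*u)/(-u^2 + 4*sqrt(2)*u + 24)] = 2*(-11*sqrt(2)*u^3 - 72*u^2 - 504*sqrt(2)*u + 768)/(u^6 - 12*sqrt(2)*u^5 + 24*u^4 + 448*sqrt(2)*u^3 - 576*u^2 - 6912*sqrt(2)*u - 13824)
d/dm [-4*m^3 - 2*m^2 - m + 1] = -12*m^2 - 4*m - 1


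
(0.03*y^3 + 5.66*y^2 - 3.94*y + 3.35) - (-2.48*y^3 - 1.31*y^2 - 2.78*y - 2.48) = 2.51*y^3 + 6.97*y^2 - 1.16*y + 5.83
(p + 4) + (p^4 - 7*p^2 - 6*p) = p^4 - 7*p^2 - 5*p + 4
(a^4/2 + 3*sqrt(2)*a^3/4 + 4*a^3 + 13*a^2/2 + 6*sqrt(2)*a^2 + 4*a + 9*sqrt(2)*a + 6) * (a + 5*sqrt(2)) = a^5/2 + 4*a^4 + 13*sqrt(2)*a^4/4 + 14*a^3 + 26*sqrt(2)*a^3 + 83*sqrt(2)*a^2/2 + 64*a^2 + 20*sqrt(2)*a + 96*a + 30*sqrt(2)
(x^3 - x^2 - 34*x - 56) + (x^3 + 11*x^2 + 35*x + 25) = 2*x^3 + 10*x^2 + x - 31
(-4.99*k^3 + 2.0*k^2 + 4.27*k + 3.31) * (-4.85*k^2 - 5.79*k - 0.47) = 24.2015*k^5 + 19.1921*k^4 - 29.9442*k^3 - 41.7168*k^2 - 21.1718*k - 1.5557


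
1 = 1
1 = 1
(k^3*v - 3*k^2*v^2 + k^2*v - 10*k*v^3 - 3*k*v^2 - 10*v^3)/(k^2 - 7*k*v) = v*(k^3 - 3*k^2*v + k^2 - 10*k*v^2 - 3*k*v - 10*v^2)/(k*(k - 7*v))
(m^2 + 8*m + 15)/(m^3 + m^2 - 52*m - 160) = (m + 3)/(m^2 - 4*m - 32)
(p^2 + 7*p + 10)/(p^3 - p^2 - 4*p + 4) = (p + 5)/(p^2 - 3*p + 2)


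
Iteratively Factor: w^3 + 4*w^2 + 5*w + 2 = (w + 1)*(w^2 + 3*w + 2) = (w + 1)*(w + 2)*(w + 1)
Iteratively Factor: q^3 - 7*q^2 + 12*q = (q - 4)*(q^2 - 3*q) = (q - 4)*(q - 3)*(q)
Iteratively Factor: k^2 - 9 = (k + 3)*(k - 3)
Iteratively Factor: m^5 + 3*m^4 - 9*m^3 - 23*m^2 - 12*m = (m)*(m^4 + 3*m^3 - 9*m^2 - 23*m - 12) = m*(m + 1)*(m^3 + 2*m^2 - 11*m - 12) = m*(m + 1)^2*(m^2 + m - 12) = m*(m + 1)^2*(m + 4)*(m - 3)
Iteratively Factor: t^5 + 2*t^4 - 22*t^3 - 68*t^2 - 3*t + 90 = (t + 3)*(t^4 - t^3 - 19*t^2 - 11*t + 30) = (t - 1)*(t + 3)*(t^3 - 19*t - 30) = (t - 1)*(t + 3)^2*(t^2 - 3*t - 10) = (t - 1)*(t + 2)*(t + 3)^2*(t - 5)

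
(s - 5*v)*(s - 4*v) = s^2 - 9*s*v + 20*v^2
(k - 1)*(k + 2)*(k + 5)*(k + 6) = k^4 + 12*k^3 + 39*k^2 + 8*k - 60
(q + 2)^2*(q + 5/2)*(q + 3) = q^4 + 19*q^3/2 + 67*q^2/2 + 52*q + 30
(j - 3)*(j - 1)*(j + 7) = j^3 + 3*j^2 - 25*j + 21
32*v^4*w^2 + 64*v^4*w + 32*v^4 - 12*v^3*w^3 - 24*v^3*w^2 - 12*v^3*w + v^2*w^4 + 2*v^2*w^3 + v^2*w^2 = (-8*v + w)*(-4*v + w)*(v*w + v)^2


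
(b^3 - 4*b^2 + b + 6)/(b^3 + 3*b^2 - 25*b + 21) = (b^2 - b - 2)/(b^2 + 6*b - 7)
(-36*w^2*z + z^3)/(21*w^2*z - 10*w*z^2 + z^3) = (-36*w^2 + z^2)/(21*w^2 - 10*w*z + z^2)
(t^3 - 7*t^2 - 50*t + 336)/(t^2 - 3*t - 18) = (t^2 - t - 56)/(t + 3)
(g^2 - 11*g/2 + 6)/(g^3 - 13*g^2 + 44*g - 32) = (g - 3/2)/(g^2 - 9*g + 8)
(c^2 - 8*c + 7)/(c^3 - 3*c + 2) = (c - 7)/(c^2 + c - 2)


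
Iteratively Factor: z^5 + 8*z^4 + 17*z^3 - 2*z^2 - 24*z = (z)*(z^4 + 8*z^3 + 17*z^2 - 2*z - 24) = z*(z - 1)*(z^3 + 9*z^2 + 26*z + 24) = z*(z - 1)*(z + 2)*(z^2 + 7*z + 12) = z*(z - 1)*(z + 2)*(z + 3)*(z + 4)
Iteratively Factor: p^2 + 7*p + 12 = (p + 3)*(p + 4)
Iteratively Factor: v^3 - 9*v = (v)*(v^2 - 9) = v*(v + 3)*(v - 3)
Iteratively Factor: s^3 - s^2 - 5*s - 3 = (s + 1)*(s^2 - 2*s - 3) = (s - 3)*(s + 1)*(s + 1)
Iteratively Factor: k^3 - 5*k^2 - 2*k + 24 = (k - 4)*(k^2 - k - 6) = (k - 4)*(k + 2)*(k - 3)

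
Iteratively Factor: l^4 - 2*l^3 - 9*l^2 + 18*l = (l - 2)*(l^3 - 9*l) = (l - 3)*(l - 2)*(l^2 + 3*l) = l*(l - 3)*(l - 2)*(l + 3)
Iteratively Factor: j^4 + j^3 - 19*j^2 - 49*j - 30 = (j + 1)*(j^3 - 19*j - 30) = (j + 1)*(j + 2)*(j^2 - 2*j - 15) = (j + 1)*(j + 2)*(j + 3)*(j - 5)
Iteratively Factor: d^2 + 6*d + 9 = (d + 3)*(d + 3)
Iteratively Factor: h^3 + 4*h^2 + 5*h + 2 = (h + 2)*(h^2 + 2*h + 1) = (h + 1)*(h + 2)*(h + 1)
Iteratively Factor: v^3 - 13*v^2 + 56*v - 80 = (v - 4)*(v^2 - 9*v + 20) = (v - 5)*(v - 4)*(v - 4)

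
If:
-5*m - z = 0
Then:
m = -z/5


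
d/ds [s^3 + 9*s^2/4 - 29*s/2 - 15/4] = 3*s^2 + 9*s/2 - 29/2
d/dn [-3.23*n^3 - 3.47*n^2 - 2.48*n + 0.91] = -9.69*n^2 - 6.94*n - 2.48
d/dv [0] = 0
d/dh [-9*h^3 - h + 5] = -27*h^2 - 1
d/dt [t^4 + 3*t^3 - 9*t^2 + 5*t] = 4*t^3 + 9*t^2 - 18*t + 5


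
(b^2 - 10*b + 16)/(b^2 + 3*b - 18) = (b^2 - 10*b + 16)/(b^2 + 3*b - 18)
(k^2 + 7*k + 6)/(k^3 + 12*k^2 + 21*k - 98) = (k^2 + 7*k + 6)/(k^3 + 12*k^2 + 21*k - 98)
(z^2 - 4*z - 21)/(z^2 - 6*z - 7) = (z + 3)/(z + 1)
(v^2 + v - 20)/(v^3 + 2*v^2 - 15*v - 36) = (v + 5)/(v^2 + 6*v + 9)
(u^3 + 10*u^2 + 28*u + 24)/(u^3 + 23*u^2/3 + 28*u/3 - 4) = 3*(u + 2)/(3*u - 1)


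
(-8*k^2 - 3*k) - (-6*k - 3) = -8*k^2 + 3*k + 3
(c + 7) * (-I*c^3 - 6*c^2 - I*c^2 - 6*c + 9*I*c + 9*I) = -I*c^4 - 6*c^3 - 8*I*c^3 - 48*c^2 + 2*I*c^2 - 42*c + 72*I*c + 63*I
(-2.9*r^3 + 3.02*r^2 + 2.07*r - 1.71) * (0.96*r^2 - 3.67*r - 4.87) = -2.784*r^5 + 13.5422*r^4 + 5.0268*r^3 - 23.9459*r^2 - 3.8052*r + 8.3277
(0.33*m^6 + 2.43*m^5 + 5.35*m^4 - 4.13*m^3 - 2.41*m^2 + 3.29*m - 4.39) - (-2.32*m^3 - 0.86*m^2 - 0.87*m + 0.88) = 0.33*m^6 + 2.43*m^5 + 5.35*m^4 - 1.81*m^3 - 1.55*m^2 + 4.16*m - 5.27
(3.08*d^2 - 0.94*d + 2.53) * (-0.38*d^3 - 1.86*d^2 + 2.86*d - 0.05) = -1.1704*d^5 - 5.3716*d^4 + 9.5958*d^3 - 7.5482*d^2 + 7.2828*d - 0.1265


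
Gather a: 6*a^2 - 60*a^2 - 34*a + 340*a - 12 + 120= -54*a^2 + 306*a + 108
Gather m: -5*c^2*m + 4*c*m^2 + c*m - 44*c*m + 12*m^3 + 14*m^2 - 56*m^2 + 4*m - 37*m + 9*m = 12*m^3 + m^2*(4*c - 42) + m*(-5*c^2 - 43*c - 24)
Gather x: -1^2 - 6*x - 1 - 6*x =-12*x - 2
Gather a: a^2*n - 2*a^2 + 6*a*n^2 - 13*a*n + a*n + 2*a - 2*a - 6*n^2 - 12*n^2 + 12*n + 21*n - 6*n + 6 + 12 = a^2*(n - 2) + a*(6*n^2 - 12*n) - 18*n^2 + 27*n + 18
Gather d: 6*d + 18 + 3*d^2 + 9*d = 3*d^2 + 15*d + 18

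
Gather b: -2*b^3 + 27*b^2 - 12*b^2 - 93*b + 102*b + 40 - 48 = -2*b^3 + 15*b^2 + 9*b - 8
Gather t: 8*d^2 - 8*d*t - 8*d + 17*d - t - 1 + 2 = 8*d^2 + 9*d + t*(-8*d - 1) + 1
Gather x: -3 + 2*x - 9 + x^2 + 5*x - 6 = x^2 + 7*x - 18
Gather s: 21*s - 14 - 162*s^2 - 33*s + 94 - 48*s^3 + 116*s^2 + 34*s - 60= -48*s^3 - 46*s^2 + 22*s + 20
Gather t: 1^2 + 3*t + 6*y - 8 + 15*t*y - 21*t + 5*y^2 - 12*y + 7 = t*(15*y - 18) + 5*y^2 - 6*y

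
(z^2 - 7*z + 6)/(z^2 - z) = (z - 6)/z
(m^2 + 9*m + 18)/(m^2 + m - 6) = (m + 6)/(m - 2)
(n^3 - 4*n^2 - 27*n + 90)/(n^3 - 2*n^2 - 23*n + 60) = (n - 6)/(n - 4)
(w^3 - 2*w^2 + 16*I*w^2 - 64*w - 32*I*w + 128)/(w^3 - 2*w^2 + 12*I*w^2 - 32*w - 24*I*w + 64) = (w + 8*I)/(w + 4*I)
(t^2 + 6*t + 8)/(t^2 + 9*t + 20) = (t + 2)/(t + 5)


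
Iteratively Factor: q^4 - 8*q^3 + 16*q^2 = (q - 4)*(q^3 - 4*q^2) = q*(q - 4)*(q^2 - 4*q) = q^2*(q - 4)*(q - 4)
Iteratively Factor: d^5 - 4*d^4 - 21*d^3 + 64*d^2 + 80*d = (d + 1)*(d^4 - 5*d^3 - 16*d^2 + 80*d) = d*(d + 1)*(d^3 - 5*d^2 - 16*d + 80) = d*(d - 4)*(d + 1)*(d^2 - d - 20) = d*(d - 4)*(d + 1)*(d + 4)*(d - 5)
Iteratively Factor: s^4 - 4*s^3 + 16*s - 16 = (s - 2)*(s^3 - 2*s^2 - 4*s + 8) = (s - 2)^2*(s^2 - 4) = (s - 2)^3*(s + 2)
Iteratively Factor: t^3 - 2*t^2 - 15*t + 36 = (t - 3)*(t^2 + t - 12) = (t - 3)*(t + 4)*(t - 3)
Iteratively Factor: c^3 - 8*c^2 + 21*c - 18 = (c - 2)*(c^2 - 6*c + 9) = (c - 3)*(c - 2)*(c - 3)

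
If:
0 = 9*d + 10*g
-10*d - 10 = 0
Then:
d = -1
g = 9/10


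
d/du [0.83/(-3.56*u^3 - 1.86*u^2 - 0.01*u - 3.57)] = (8.8644*u^2 + 3.0876*u + 0.0083)/(3.56*u^3 + 1.86*u^2 + 0.01*u + 3.57)^2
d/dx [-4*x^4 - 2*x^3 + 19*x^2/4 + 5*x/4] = -16*x^3 - 6*x^2 + 19*x/2 + 5/4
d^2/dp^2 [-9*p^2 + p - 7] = -18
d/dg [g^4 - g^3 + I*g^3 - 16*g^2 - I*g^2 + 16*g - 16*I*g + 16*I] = 4*g^3 + 3*g^2*(-1 + I) - 2*g*(16 + I) + 16 - 16*I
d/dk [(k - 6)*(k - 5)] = 2*k - 11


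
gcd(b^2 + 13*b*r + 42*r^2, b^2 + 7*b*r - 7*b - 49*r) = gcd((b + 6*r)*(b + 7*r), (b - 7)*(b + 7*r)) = b + 7*r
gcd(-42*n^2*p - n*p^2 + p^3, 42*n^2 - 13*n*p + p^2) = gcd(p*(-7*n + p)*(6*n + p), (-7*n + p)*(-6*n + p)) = -7*n + p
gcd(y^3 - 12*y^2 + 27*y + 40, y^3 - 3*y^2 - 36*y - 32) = y^2 - 7*y - 8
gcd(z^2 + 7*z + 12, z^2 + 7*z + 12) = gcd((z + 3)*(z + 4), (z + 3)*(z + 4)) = z^2 + 7*z + 12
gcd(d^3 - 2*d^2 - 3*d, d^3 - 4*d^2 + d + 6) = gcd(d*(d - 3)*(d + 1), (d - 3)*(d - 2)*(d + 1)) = d^2 - 2*d - 3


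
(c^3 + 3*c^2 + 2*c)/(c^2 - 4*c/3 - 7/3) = 3*c*(c + 2)/(3*c - 7)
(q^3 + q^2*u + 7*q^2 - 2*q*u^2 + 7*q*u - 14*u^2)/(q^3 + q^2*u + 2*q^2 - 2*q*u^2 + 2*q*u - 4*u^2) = (q + 7)/(q + 2)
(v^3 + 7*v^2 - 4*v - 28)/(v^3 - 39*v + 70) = (v + 2)/(v - 5)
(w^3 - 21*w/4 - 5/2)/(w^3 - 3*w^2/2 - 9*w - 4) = (w - 5/2)/(w - 4)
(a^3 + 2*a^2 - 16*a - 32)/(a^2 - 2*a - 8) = a + 4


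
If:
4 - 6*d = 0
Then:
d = 2/3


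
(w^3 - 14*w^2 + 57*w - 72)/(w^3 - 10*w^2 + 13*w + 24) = (w - 3)/(w + 1)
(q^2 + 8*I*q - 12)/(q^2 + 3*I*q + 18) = (q + 2*I)/(q - 3*I)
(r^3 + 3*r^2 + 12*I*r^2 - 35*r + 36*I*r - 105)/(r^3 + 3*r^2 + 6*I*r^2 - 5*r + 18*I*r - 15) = (r + 7*I)/(r + I)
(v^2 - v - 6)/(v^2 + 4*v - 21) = (v + 2)/(v + 7)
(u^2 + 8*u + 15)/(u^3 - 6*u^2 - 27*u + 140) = (u + 3)/(u^2 - 11*u + 28)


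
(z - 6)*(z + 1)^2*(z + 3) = z^4 - z^3 - 23*z^2 - 39*z - 18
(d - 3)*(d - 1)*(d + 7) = d^3 + 3*d^2 - 25*d + 21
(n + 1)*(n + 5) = n^2 + 6*n + 5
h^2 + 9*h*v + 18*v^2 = (h + 3*v)*(h + 6*v)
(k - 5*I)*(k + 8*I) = k^2 + 3*I*k + 40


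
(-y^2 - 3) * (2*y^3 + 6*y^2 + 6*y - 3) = -2*y^5 - 6*y^4 - 12*y^3 - 15*y^2 - 18*y + 9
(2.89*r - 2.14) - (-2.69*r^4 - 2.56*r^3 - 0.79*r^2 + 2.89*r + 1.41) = 2.69*r^4 + 2.56*r^3 + 0.79*r^2 - 3.55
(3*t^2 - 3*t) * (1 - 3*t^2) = -9*t^4 + 9*t^3 + 3*t^2 - 3*t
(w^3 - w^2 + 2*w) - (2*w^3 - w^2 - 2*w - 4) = -w^3 + 4*w + 4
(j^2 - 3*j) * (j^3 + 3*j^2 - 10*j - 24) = j^5 - 19*j^3 + 6*j^2 + 72*j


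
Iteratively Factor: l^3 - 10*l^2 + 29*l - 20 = (l - 1)*(l^2 - 9*l + 20) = (l - 4)*(l - 1)*(l - 5)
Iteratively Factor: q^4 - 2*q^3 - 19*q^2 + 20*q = (q + 4)*(q^3 - 6*q^2 + 5*q) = (q - 5)*(q + 4)*(q^2 - q) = q*(q - 5)*(q + 4)*(q - 1)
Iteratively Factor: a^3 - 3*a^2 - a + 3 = (a + 1)*(a^2 - 4*a + 3) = (a - 1)*(a + 1)*(a - 3)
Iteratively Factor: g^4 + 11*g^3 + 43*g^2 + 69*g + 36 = (g + 3)*(g^3 + 8*g^2 + 19*g + 12) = (g + 1)*(g + 3)*(g^2 + 7*g + 12) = (g + 1)*(g + 3)^2*(g + 4)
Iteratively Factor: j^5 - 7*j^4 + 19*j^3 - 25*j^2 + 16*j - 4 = (j - 2)*(j^4 - 5*j^3 + 9*j^2 - 7*j + 2) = (j - 2)^2*(j^3 - 3*j^2 + 3*j - 1) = (j - 2)^2*(j - 1)*(j^2 - 2*j + 1) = (j - 2)^2*(j - 1)^2*(j - 1)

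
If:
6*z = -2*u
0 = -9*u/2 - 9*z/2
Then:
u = 0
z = 0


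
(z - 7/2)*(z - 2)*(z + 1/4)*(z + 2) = z^4 - 13*z^3/4 - 39*z^2/8 + 13*z + 7/2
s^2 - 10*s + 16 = (s - 8)*(s - 2)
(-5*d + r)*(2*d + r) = -10*d^2 - 3*d*r + r^2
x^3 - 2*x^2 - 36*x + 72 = (x - 6)*(x - 2)*(x + 6)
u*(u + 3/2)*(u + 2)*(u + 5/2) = u^4 + 6*u^3 + 47*u^2/4 + 15*u/2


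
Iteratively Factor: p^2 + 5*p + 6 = (p + 3)*(p + 2)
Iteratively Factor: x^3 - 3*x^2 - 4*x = (x - 4)*(x^2 + x) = (x - 4)*(x + 1)*(x)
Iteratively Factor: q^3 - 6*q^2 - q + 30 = (q + 2)*(q^2 - 8*q + 15) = (q - 5)*(q + 2)*(q - 3)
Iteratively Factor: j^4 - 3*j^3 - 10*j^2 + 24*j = (j - 4)*(j^3 + j^2 - 6*j) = j*(j - 4)*(j^2 + j - 6) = j*(j - 4)*(j + 3)*(j - 2)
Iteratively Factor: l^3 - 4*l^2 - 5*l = (l + 1)*(l^2 - 5*l) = (l - 5)*(l + 1)*(l)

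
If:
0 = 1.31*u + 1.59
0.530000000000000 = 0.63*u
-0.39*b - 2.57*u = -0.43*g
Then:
No Solution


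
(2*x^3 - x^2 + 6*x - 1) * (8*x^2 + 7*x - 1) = 16*x^5 + 6*x^4 + 39*x^3 + 35*x^2 - 13*x + 1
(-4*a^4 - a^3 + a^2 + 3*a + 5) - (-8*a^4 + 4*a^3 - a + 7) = 4*a^4 - 5*a^3 + a^2 + 4*a - 2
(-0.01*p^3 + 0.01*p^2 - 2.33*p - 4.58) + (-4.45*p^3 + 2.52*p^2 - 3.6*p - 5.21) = -4.46*p^3 + 2.53*p^2 - 5.93*p - 9.79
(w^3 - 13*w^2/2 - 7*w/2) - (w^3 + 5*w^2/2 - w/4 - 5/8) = -9*w^2 - 13*w/4 + 5/8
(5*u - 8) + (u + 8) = 6*u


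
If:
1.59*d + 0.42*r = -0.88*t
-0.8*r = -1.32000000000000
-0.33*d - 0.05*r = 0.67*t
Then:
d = -0.51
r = 1.65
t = 0.13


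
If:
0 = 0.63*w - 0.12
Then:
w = 0.19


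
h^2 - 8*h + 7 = (h - 7)*(h - 1)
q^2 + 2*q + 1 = (q + 1)^2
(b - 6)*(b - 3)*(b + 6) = b^3 - 3*b^2 - 36*b + 108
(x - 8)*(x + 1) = x^2 - 7*x - 8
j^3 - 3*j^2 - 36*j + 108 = (j - 6)*(j - 3)*(j + 6)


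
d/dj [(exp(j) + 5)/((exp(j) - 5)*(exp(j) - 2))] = (-exp(2*j) - 10*exp(j) + 45)*exp(j)/(exp(4*j) - 14*exp(3*j) + 69*exp(2*j) - 140*exp(j) + 100)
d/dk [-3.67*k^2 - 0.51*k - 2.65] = -7.34*k - 0.51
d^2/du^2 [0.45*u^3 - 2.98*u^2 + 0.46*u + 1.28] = 2.7*u - 5.96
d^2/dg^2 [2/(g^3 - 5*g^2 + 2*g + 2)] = 4*((5 - 3*g)*(g^3 - 5*g^2 + 2*g + 2) + (3*g^2 - 10*g + 2)^2)/(g^3 - 5*g^2 + 2*g + 2)^3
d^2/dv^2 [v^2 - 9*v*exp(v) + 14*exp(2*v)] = -9*v*exp(v) + 56*exp(2*v) - 18*exp(v) + 2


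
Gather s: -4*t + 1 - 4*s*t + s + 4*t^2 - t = s*(1 - 4*t) + 4*t^2 - 5*t + 1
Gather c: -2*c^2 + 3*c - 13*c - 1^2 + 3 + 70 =-2*c^2 - 10*c + 72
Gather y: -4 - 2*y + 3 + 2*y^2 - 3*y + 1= 2*y^2 - 5*y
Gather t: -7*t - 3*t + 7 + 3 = 10 - 10*t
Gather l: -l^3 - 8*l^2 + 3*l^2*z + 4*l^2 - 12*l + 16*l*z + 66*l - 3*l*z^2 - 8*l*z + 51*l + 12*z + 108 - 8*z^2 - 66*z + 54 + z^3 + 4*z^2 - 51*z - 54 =-l^3 + l^2*(3*z - 4) + l*(-3*z^2 + 8*z + 105) + z^3 - 4*z^2 - 105*z + 108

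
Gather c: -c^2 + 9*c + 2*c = -c^2 + 11*c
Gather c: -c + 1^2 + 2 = 3 - c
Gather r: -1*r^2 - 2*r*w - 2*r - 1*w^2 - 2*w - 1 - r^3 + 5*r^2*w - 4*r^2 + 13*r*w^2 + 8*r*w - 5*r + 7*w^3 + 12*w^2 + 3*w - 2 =-r^3 + r^2*(5*w - 5) + r*(13*w^2 + 6*w - 7) + 7*w^3 + 11*w^2 + w - 3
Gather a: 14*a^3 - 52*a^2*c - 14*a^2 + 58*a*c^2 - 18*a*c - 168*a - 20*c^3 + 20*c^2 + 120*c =14*a^3 + a^2*(-52*c - 14) + a*(58*c^2 - 18*c - 168) - 20*c^3 + 20*c^2 + 120*c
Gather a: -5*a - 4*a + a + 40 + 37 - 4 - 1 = 72 - 8*a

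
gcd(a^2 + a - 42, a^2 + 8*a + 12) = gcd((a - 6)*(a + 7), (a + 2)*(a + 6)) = 1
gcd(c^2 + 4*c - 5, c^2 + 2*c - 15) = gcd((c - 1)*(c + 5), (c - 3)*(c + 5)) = c + 5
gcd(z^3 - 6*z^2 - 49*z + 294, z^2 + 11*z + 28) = z + 7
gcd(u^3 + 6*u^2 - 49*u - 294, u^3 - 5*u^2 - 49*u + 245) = u^2 - 49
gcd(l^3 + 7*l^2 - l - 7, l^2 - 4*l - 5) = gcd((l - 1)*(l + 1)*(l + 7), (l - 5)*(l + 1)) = l + 1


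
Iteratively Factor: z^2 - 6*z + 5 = (z - 5)*(z - 1)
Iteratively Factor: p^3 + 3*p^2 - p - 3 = (p - 1)*(p^2 + 4*p + 3) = (p - 1)*(p + 3)*(p + 1)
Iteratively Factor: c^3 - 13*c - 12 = (c - 4)*(c^2 + 4*c + 3) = (c - 4)*(c + 3)*(c + 1)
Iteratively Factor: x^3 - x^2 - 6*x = (x + 2)*(x^2 - 3*x) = (x - 3)*(x + 2)*(x)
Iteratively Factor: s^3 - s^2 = (s)*(s^2 - s) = s^2*(s - 1)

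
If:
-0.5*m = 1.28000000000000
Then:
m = -2.56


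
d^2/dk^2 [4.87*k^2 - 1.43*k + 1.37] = 9.74000000000000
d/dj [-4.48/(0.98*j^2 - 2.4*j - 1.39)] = (8.7808*j - 10.752)/(-0.98*j^2 + 2.4*j + 1.39)^2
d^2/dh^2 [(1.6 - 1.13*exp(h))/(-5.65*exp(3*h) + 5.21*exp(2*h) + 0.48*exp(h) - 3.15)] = (144.2897*exp(6*h) - 559.473735*exp(5*h) + 561.013473*exp(4*h) - 429.315019*exp(3*h) + 355.55013*exp(2*h) - 103.69368*exp(h) + 8.793225)*exp(h)/(180.362125*exp(9*h) - 498.948675*exp(8*h) + 414.124095*exp(7*h) + 245.023984*exp(6*h) - 591.532074*exp(5*h) + 201.653793*exp(4*h) + 215.340903*exp(3*h) - 152.911395*exp(2*h) - 14.2884*exp(h) + 31.255875)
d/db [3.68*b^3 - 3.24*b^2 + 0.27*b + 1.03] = 11.04*b^2 - 6.48*b + 0.27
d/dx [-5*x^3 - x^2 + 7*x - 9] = -15*x^2 - 2*x + 7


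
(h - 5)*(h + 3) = h^2 - 2*h - 15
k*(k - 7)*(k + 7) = k^3 - 49*k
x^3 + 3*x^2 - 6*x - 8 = (x - 2)*(x + 1)*(x + 4)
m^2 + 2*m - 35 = (m - 5)*(m + 7)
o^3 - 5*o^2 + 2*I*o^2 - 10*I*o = o*(o - 5)*(o + 2*I)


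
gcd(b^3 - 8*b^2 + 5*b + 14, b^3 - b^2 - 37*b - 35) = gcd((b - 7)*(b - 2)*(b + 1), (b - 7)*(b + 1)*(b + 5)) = b^2 - 6*b - 7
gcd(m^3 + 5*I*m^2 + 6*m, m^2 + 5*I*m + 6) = m^2 + 5*I*m + 6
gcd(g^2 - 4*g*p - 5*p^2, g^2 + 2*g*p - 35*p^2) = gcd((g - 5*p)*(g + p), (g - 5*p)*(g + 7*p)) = -g + 5*p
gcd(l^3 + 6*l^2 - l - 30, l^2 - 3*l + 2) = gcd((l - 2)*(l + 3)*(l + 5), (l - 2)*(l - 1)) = l - 2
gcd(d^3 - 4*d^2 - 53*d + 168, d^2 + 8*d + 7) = d + 7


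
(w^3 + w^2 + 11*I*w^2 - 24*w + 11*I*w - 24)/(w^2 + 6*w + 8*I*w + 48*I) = (w^2 + w*(1 + 3*I) + 3*I)/(w + 6)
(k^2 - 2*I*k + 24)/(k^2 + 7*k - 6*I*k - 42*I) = (k + 4*I)/(k + 7)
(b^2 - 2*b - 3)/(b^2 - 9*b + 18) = (b + 1)/(b - 6)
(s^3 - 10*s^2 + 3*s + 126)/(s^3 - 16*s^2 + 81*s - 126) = (s + 3)/(s - 3)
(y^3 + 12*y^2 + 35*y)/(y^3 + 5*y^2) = (y + 7)/y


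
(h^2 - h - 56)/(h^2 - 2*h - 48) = (h + 7)/(h + 6)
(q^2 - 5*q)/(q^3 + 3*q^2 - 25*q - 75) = q/(q^2 + 8*q + 15)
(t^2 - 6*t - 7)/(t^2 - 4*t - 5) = (t - 7)/(t - 5)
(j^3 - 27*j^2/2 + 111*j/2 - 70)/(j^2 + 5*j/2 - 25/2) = (j^2 - 11*j + 28)/(j + 5)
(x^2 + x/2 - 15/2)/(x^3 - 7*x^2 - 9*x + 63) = (x - 5/2)/(x^2 - 10*x + 21)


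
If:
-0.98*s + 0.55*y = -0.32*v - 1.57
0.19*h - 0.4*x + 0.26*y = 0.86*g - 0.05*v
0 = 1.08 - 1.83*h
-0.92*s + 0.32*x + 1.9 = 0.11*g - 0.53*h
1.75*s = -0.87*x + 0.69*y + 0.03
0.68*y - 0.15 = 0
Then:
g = 1.31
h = 0.59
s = 1.37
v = -1.10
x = -2.54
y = 0.22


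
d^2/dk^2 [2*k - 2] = 0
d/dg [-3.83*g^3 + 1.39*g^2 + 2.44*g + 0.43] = -11.49*g^2 + 2.78*g + 2.44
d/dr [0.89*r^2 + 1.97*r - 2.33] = 1.78*r + 1.97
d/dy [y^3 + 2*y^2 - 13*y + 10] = 3*y^2 + 4*y - 13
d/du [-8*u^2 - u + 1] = -16*u - 1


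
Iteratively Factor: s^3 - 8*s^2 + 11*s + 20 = (s - 5)*(s^2 - 3*s - 4) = (s - 5)*(s - 4)*(s + 1)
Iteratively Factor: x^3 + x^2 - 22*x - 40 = (x - 5)*(x^2 + 6*x + 8) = (x - 5)*(x + 4)*(x + 2)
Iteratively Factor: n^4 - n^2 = (n + 1)*(n^3 - n^2) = (n - 1)*(n + 1)*(n^2) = n*(n - 1)*(n + 1)*(n)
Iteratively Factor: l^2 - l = (l - 1)*(l)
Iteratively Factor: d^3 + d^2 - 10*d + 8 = (d - 2)*(d^2 + 3*d - 4) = (d - 2)*(d + 4)*(d - 1)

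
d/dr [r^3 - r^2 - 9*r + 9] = 3*r^2 - 2*r - 9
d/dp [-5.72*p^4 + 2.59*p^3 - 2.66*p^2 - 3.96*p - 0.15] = -22.88*p^3 + 7.77*p^2 - 5.32*p - 3.96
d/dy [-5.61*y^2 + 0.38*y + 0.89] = 0.38 - 11.22*y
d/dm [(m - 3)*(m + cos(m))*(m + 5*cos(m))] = (3 - m)*(m + cos(m))*(5*sin(m) - 1) + (3 - m)*(m + 5*cos(m))*(sin(m) - 1) + (m + cos(m))*(m + 5*cos(m))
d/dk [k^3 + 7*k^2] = k*(3*k + 14)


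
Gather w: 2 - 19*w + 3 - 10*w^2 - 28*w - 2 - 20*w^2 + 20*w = -30*w^2 - 27*w + 3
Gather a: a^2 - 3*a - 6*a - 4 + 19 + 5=a^2 - 9*a + 20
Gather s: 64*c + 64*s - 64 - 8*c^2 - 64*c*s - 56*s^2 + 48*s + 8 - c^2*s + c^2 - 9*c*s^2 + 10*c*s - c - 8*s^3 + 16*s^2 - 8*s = -7*c^2 + 63*c - 8*s^3 + s^2*(-9*c - 40) + s*(-c^2 - 54*c + 104) - 56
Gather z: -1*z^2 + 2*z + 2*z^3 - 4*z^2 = 2*z^3 - 5*z^2 + 2*z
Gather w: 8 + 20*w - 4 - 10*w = 10*w + 4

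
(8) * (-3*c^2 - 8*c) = -24*c^2 - 64*c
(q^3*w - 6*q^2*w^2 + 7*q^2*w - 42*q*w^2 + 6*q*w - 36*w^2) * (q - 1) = q^4*w - 6*q^3*w^2 + 6*q^3*w - 36*q^2*w^2 - q^2*w + 6*q*w^2 - 6*q*w + 36*w^2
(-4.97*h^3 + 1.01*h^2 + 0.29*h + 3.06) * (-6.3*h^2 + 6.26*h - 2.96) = 31.311*h^5 - 37.4752*h^4 + 19.2068*h^3 - 20.4522*h^2 + 18.2972*h - 9.0576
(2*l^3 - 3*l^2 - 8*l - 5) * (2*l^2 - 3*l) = 4*l^5 - 12*l^4 - 7*l^3 + 14*l^2 + 15*l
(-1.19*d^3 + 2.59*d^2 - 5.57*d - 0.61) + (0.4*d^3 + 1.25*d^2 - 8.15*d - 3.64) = -0.79*d^3 + 3.84*d^2 - 13.72*d - 4.25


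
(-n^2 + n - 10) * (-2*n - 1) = 2*n^3 - n^2 + 19*n + 10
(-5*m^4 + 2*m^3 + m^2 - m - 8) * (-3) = 15*m^4 - 6*m^3 - 3*m^2 + 3*m + 24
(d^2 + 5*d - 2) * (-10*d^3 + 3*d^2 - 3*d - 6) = -10*d^5 - 47*d^4 + 32*d^3 - 27*d^2 - 24*d + 12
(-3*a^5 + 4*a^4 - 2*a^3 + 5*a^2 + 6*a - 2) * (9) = -27*a^5 + 36*a^4 - 18*a^3 + 45*a^2 + 54*a - 18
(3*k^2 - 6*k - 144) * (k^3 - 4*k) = 3*k^5 - 6*k^4 - 156*k^3 + 24*k^2 + 576*k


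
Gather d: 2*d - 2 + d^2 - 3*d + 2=d^2 - d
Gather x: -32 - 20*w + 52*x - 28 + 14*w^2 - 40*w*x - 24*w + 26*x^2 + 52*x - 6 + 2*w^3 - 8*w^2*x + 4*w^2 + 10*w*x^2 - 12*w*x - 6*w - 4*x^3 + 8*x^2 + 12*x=2*w^3 + 18*w^2 - 50*w - 4*x^3 + x^2*(10*w + 34) + x*(-8*w^2 - 52*w + 116) - 66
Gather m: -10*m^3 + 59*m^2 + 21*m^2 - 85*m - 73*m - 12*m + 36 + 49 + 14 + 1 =-10*m^3 + 80*m^2 - 170*m + 100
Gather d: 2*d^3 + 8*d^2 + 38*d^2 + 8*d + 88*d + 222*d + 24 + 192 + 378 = 2*d^3 + 46*d^2 + 318*d + 594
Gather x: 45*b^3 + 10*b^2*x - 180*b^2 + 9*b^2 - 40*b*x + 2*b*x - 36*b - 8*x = 45*b^3 - 171*b^2 - 36*b + x*(10*b^2 - 38*b - 8)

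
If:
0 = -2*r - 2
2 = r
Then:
No Solution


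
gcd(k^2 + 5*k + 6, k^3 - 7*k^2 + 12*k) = 1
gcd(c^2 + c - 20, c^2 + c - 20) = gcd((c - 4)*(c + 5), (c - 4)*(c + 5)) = c^2 + c - 20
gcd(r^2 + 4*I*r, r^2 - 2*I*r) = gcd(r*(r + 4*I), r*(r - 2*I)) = r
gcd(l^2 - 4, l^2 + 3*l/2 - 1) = l + 2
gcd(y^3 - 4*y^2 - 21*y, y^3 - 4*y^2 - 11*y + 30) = y + 3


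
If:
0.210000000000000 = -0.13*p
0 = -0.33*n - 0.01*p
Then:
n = 0.05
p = -1.62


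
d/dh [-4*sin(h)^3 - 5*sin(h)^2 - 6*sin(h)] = 2*(-5*sin(h) + 3*cos(2*h) - 6)*cos(h)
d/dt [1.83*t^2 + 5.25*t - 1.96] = 3.66*t + 5.25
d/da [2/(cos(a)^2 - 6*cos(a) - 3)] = 4*(cos(a) - 3)*sin(a)/(sin(a)^2 + 6*cos(a) + 2)^2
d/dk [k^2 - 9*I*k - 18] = 2*k - 9*I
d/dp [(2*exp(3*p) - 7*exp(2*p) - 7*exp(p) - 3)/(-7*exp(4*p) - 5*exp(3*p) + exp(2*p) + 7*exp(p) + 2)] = (14*exp(6*p) - 98*exp(5*p) - 180*exp(4*p) - 126*exp(3*p) - 75*exp(2*p) - 22*exp(p) + 7)*exp(p)/(49*exp(8*p) + 70*exp(7*p) + 11*exp(6*p) - 108*exp(5*p) - 97*exp(4*p) - 6*exp(3*p) + 53*exp(2*p) + 28*exp(p) + 4)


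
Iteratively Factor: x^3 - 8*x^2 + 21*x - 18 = (x - 3)*(x^2 - 5*x + 6) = (x - 3)^2*(x - 2)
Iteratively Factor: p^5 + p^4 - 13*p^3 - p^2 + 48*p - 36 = (p - 1)*(p^4 + 2*p^3 - 11*p^2 - 12*p + 36) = (p - 2)*(p - 1)*(p^3 + 4*p^2 - 3*p - 18) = (p - 2)*(p - 1)*(p + 3)*(p^2 + p - 6) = (p - 2)^2*(p - 1)*(p + 3)*(p + 3)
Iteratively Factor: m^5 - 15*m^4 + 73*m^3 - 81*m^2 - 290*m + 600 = (m - 4)*(m^4 - 11*m^3 + 29*m^2 + 35*m - 150) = (m - 4)*(m + 2)*(m^3 - 13*m^2 + 55*m - 75) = (m - 5)*(m - 4)*(m + 2)*(m^2 - 8*m + 15) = (m - 5)*(m - 4)*(m - 3)*(m + 2)*(m - 5)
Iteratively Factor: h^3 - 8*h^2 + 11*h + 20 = (h + 1)*(h^2 - 9*h + 20) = (h - 5)*(h + 1)*(h - 4)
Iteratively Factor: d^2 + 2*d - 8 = (d + 4)*(d - 2)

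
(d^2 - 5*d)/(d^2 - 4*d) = (d - 5)/(d - 4)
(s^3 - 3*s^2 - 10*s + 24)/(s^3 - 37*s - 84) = (s^2 - 6*s + 8)/(s^2 - 3*s - 28)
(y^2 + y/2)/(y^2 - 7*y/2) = (2*y + 1)/(2*y - 7)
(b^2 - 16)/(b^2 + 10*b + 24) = (b - 4)/(b + 6)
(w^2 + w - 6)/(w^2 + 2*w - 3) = (w - 2)/(w - 1)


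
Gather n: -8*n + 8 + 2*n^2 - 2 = 2*n^2 - 8*n + 6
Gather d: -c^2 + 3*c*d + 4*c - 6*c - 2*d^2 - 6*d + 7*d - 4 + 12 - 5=-c^2 - 2*c - 2*d^2 + d*(3*c + 1) + 3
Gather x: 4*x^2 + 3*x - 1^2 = 4*x^2 + 3*x - 1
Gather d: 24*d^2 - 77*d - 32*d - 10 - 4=24*d^2 - 109*d - 14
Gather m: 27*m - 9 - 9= 27*m - 18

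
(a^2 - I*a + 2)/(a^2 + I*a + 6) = (a + I)/(a + 3*I)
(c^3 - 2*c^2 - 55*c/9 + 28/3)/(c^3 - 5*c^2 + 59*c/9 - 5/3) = (9*c^2 + 9*c - 28)/(9*c^2 - 18*c + 5)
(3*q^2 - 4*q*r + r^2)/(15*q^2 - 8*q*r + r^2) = (q - r)/(5*q - r)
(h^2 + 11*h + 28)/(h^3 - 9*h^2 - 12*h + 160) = (h + 7)/(h^2 - 13*h + 40)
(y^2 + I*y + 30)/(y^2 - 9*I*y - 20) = (y + 6*I)/(y - 4*I)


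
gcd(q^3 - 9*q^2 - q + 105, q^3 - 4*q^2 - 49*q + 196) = q - 7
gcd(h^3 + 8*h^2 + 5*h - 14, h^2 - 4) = h + 2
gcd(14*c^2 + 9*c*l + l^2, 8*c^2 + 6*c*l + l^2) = 2*c + l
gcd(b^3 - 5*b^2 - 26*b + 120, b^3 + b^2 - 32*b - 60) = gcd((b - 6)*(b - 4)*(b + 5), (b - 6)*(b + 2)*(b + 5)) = b^2 - b - 30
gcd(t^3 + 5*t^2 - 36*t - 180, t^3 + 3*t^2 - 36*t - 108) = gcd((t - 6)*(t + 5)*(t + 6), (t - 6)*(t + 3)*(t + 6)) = t^2 - 36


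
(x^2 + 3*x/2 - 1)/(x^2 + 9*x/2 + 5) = (2*x - 1)/(2*x + 5)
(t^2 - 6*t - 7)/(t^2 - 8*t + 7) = (t + 1)/(t - 1)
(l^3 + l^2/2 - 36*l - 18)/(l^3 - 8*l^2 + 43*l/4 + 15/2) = 2*(l + 6)/(2*l - 5)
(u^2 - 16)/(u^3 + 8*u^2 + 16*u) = (u - 4)/(u*(u + 4))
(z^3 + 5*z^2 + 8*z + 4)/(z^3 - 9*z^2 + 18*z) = (z^3 + 5*z^2 + 8*z + 4)/(z*(z^2 - 9*z + 18))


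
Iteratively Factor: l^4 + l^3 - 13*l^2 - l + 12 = (l + 1)*(l^3 - 13*l + 12) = (l + 1)*(l + 4)*(l^2 - 4*l + 3) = (l - 1)*(l + 1)*(l + 4)*(l - 3)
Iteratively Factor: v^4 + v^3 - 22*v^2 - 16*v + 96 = (v + 3)*(v^3 - 2*v^2 - 16*v + 32) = (v + 3)*(v + 4)*(v^2 - 6*v + 8) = (v - 2)*(v + 3)*(v + 4)*(v - 4)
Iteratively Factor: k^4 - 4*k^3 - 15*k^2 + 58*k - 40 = (k - 2)*(k^3 - 2*k^2 - 19*k + 20) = (k - 5)*(k - 2)*(k^2 + 3*k - 4) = (k - 5)*(k - 2)*(k + 4)*(k - 1)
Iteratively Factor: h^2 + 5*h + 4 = (h + 4)*(h + 1)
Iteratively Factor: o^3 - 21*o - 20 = (o + 4)*(o^2 - 4*o - 5) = (o + 1)*(o + 4)*(o - 5)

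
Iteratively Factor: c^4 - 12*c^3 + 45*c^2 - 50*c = (c - 5)*(c^3 - 7*c^2 + 10*c) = c*(c - 5)*(c^2 - 7*c + 10) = c*(c - 5)*(c - 2)*(c - 5)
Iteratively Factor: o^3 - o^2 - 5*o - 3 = (o + 1)*(o^2 - 2*o - 3) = (o - 3)*(o + 1)*(o + 1)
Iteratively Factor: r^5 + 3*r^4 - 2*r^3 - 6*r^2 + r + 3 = (r - 1)*(r^4 + 4*r^3 + 2*r^2 - 4*r - 3) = (r - 1)*(r + 1)*(r^3 + 3*r^2 - r - 3) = (r - 1)^2*(r + 1)*(r^2 + 4*r + 3) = (r - 1)^2*(r + 1)^2*(r + 3)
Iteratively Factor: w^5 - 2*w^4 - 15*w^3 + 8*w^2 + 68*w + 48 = (w - 3)*(w^4 + w^3 - 12*w^2 - 28*w - 16) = (w - 3)*(w + 1)*(w^3 - 12*w - 16) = (w - 4)*(w - 3)*(w + 1)*(w^2 + 4*w + 4) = (w - 4)*(w - 3)*(w + 1)*(w + 2)*(w + 2)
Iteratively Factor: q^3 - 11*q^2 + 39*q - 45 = (q - 3)*(q^2 - 8*q + 15) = (q - 5)*(q - 3)*(q - 3)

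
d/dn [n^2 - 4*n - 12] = 2*n - 4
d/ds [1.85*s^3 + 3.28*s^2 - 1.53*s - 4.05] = 5.55*s^2 + 6.56*s - 1.53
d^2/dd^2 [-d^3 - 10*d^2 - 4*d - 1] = -6*d - 20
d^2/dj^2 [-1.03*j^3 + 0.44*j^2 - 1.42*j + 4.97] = 0.88 - 6.18*j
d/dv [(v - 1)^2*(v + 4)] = (v - 1)*(3*v + 7)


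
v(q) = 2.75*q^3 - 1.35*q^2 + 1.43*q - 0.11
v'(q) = 8.25*q^2 - 2.7*q + 1.43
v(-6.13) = -693.06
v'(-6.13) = 327.99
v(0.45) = 0.51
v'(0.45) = 1.89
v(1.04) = 3.01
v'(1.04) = 7.55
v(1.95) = 17.94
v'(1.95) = 27.54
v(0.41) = 0.44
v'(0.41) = 1.71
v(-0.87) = -4.19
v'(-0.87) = 10.02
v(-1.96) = -28.81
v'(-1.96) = 38.42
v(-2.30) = -44.00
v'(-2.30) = 51.28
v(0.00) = -0.11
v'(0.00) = 1.43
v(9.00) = 1908.16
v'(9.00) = 645.38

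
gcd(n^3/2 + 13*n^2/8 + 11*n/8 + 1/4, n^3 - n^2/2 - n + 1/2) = n + 1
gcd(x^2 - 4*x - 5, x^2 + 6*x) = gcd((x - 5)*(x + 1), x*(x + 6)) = 1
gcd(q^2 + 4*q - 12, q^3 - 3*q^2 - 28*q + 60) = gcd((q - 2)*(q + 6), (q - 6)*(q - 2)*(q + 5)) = q - 2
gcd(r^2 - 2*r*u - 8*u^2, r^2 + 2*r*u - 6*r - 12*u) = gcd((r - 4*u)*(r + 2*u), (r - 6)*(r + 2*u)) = r + 2*u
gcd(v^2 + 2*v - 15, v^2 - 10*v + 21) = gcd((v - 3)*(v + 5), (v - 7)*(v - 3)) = v - 3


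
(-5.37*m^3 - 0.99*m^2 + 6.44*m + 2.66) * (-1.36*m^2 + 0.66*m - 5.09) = 7.3032*m^5 - 2.1978*m^4 + 17.9215*m^3 + 5.6719*m^2 - 31.024*m - 13.5394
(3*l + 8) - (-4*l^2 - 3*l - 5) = 4*l^2 + 6*l + 13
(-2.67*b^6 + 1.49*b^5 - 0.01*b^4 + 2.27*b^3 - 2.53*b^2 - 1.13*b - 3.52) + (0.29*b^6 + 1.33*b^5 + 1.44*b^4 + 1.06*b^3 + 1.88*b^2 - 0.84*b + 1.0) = -2.38*b^6 + 2.82*b^5 + 1.43*b^4 + 3.33*b^3 - 0.65*b^2 - 1.97*b - 2.52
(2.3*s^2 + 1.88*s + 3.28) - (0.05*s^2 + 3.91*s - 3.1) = 2.25*s^2 - 2.03*s + 6.38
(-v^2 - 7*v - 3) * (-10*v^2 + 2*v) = 10*v^4 + 68*v^3 + 16*v^2 - 6*v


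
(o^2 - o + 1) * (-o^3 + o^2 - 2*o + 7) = -o^5 + 2*o^4 - 4*o^3 + 10*o^2 - 9*o + 7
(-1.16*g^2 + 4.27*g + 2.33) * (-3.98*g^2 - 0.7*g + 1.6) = 4.6168*g^4 - 16.1826*g^3 - 14.1184*g^2 + 5.201*g + 3.728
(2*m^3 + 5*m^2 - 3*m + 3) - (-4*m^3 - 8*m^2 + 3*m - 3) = 6*m^3 + 13*m^2 - 6*m + 6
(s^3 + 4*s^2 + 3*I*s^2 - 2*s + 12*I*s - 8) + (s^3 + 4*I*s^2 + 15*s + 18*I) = 2*s^3 + 4*s^2 + 7*I*s^2 + 13*s + 12*I*s - 8 + 18*I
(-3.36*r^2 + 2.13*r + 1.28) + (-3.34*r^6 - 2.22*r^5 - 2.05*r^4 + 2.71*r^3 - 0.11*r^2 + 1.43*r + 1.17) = -3.34*r^6 - 2.22*r^5 - 2.05*r^4 + 2.71*r^3 - 3.47*r^2 + 3.56*r + 2.45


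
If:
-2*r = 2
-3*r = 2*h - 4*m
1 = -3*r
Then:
No Solution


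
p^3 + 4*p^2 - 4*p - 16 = (p - 2)*(p + 2)*(p + 4)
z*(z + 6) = z^2 + 6*z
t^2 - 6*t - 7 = (t - 7)*(t + 1)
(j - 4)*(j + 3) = j^2 - j - 12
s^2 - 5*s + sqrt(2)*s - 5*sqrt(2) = (s - 5)*(s + sqrt(2))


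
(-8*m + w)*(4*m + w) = -32*m^2 - 4*m*w + w^2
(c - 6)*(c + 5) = c^2 - c - 30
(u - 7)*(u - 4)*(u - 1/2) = u^3 - 23*u^2/2 + 67*u/2 - 14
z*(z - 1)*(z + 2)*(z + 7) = z^4 + 8*z^3 + 5*z^2 - 14*z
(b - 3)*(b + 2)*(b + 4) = b^3 + 3*b^2 - 10*b - 24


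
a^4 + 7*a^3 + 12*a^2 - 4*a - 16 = (a - 1)*(a + 2)^2*(a + 4)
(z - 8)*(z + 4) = z^2 - 4*z - 32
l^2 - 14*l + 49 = (l - 7)^2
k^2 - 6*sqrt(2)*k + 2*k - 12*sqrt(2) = (k + 2)*(k - 6*sqrt(2))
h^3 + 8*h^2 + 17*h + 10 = (h + 1)*(h + 2)*(h + 5)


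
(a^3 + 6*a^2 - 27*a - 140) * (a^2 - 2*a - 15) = a^5 + 4*a^4 - 54*a^3 - 176*a^2 + 685*a + 2100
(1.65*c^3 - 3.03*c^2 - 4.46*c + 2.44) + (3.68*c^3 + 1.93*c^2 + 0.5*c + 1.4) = 5.33*c^3 - 1.1*c^2 - 3.96*c + 3.84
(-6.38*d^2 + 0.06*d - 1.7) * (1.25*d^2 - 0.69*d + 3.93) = -7.975*d^4 + 4.4772*d^3 - 27.2398*d^2 + 1.4088*d - 6.681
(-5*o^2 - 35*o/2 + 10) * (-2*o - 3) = 10*o^3 + 50*o^2 + 65*o/2 - 30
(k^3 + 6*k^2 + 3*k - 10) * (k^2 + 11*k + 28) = k^5 + 17*k^4 + 97*k^3 + 191*k^2 - 26*k - 280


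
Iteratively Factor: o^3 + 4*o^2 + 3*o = (o + 3)*(o^2 + o) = (o + 1)*(o + 3)*(o)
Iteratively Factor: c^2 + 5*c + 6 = (c + 2)*(c + 3)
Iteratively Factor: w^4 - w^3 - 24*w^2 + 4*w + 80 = (w + 2)*(w^3 - 3*w^2 - 18*w + 40) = (w - 5)*(w + 2)*(w^2 + 2*w - 8) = (w - 5)*(w + 2)*(w + 4)*(w - 2)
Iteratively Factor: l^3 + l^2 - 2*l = (l + 2)*(l^2 - l) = l*(l + 2)*(l - 1)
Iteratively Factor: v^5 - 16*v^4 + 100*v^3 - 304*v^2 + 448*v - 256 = (v - 4)*(v^4 - 12*v^3 + 52*v^2 - 96*v + 64) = (v - 4)*(v - 2)*(v^3 - 10*v^2 + 32*v - 32) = (v - 4)*(v - 2)^2*(v^2 - 8*v + 16) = (v - 4)^2*(v - 2)^2*(v - 4)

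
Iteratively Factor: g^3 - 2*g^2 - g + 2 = (g - 2)*(g^2 - 1) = (g - 2)*(g + 1)*(g - 1)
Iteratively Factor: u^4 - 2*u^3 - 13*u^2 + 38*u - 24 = (u - 1)*(u^3 - u^2 - 14*u + 24) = (u - 1)*(u + 4)*(u^2 - 5*u + 6) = (u - 3)*(u - 1)*(u + 4)*(u - 2)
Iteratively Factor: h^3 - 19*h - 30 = (h + 3)*(h^2 - 3*h - 10) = (h + 2)*(h + 3)*(h - 5)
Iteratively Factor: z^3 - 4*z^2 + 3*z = (z - 3)*(z^2 - z) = z*(z - 3)*(z - 1)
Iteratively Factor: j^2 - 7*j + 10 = (j - 2)*(j - 5)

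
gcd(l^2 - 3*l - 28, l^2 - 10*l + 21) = l - 7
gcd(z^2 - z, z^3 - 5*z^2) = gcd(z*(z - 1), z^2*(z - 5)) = z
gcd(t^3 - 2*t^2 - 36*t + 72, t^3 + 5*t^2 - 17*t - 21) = 1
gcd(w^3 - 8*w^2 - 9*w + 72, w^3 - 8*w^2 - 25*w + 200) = w - 8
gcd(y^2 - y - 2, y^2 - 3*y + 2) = y - 2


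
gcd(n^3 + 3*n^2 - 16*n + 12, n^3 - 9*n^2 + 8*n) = n - 1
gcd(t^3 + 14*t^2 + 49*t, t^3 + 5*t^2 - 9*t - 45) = 1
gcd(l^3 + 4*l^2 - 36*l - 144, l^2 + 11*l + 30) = l + 6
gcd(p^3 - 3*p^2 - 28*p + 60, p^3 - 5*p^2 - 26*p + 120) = p^2 - p - 30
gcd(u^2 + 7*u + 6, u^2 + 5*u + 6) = 1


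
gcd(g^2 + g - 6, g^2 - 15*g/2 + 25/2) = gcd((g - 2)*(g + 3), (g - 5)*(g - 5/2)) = 1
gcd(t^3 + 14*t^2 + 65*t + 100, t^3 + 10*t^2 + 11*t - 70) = t + 5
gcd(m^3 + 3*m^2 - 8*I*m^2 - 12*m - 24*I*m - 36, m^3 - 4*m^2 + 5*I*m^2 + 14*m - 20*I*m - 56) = m - 2*I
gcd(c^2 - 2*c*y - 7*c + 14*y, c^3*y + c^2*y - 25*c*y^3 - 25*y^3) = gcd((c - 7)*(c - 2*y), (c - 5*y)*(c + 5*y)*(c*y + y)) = 1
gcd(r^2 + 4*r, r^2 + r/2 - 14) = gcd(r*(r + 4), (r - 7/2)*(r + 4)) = r + 4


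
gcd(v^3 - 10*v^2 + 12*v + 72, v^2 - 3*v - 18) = v - 6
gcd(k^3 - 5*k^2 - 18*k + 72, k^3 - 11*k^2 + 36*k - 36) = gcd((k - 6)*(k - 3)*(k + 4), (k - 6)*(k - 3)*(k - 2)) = k^2 - 9*k + 18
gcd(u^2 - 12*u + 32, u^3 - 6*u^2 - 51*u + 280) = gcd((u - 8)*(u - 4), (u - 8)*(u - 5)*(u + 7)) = u - 8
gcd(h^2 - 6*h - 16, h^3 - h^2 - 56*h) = h - 8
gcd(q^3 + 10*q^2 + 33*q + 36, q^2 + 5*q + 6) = q + 3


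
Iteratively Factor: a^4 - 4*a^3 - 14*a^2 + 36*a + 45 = (a - 5)*(a^3 + a^2 - 9*a - 9) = (a - 5)*(a - 3)*(a^2 + 4*a + 3) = (a - 5)*(a - 3)*(a + 3)*(a + 1)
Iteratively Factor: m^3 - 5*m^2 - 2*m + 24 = (m - 4)*(m^2 - m - 6) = (m - 4)*(m - 3)*(m + 2)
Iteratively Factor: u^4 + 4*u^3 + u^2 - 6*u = (u - 1)*(u^3 + 5*u^2 + 6*u) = u*(u - 1)*(u^2 + 5*u + 6) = u*(u - 1)*(u + 2)*(u + 3)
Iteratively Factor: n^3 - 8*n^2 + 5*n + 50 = (n - 5)*(n^2 - 3*n - 10) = (n - 5)*(n + 2)*(n - 5)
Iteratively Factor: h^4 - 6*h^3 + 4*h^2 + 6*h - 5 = (h - 1)*(h^3 - 5*h^2 - h + 5) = (h - 1)^2*(h^2 - 4*h - 5) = (h - 1)^2*(h + 1)*(h - 5)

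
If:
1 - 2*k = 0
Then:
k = 1/2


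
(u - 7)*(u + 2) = u^2 - 5*u - 14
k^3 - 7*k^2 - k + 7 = (k - 7)*(k - 1)*(k + 1)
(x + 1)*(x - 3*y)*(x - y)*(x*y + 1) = x^4*y - 4*x^3*y^2 + x^3*y + x^3 + 3*x^2*y^3 - 4*x^2*y^2 - 4*x^2*y + x^2 + 3*x*y^3 + 3*x*y^2 - 4*x*y + 3*y^2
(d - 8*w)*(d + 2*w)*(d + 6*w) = d^3 - 52*d*w^2 - 96*w^3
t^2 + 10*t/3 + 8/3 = (t + 4/3)*(t + 2)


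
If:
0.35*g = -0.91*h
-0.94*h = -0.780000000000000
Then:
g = -2.16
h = 0.83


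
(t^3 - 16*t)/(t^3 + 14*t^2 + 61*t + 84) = t*(t - 4)/(t^2 + 10*t + 21)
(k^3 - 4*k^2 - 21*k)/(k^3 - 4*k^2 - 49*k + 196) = k*(k + 3)/(k^2 + 3*k - 28)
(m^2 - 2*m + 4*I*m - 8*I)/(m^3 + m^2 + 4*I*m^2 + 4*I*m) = (m - 2)/(m*(m + 1))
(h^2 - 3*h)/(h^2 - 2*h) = (h - 3)/(h - 2)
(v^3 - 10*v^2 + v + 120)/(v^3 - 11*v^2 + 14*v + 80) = (v + 3)/(v + 2)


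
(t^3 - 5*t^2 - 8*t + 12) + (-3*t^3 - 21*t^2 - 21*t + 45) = -2*t^3 - 26*t^2 - 29*t + 57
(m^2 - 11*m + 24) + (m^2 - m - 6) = 2*m^2 - 12*m + 18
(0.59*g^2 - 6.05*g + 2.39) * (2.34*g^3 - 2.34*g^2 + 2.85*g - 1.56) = 1.3806*g^5 - 15.5376*g^4 + 21.4311*g^3 - 23.7555*g^2 + 16.2495*g - 3.7284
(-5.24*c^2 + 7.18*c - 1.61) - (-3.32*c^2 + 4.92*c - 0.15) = -1.92*c^2 + 2.26*c - 1.46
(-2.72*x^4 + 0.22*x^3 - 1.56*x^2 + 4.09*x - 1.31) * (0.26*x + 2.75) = -0.7072*x^5 - 7.4228*x^4 + 0.1994*x^3 - 3.2266*x^2 + 10.9069*x - 3.6025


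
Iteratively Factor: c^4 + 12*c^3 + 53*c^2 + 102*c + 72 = (c + 2)*(c^3 + 10*c^2 + 33*c + 36) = (c + 2)*(c + 4)*(c^2 + 6*c + 9) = (c + 2)*(c + 3)*(c + 4)*(c + 3)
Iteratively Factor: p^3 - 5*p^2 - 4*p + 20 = (p - 5)*(p^2 - 4) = (p - 5)*(p - 2)*(p + 2)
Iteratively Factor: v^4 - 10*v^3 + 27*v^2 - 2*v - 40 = (v - 4)*(v^3 - 6*v^2 + 3*v + 10) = (v - 4)*(v + 1)*(v^2 - 7*v + 10) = (v - 5)*(v - 4)*(v + 1)*(v - 2)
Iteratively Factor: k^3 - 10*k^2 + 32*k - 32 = (k - 4)*(k^2 - 6*k + 8) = (k - 4)*(k - 2)*(k - 4)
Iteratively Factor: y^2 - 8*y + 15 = (y - 3)*(y - 5)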